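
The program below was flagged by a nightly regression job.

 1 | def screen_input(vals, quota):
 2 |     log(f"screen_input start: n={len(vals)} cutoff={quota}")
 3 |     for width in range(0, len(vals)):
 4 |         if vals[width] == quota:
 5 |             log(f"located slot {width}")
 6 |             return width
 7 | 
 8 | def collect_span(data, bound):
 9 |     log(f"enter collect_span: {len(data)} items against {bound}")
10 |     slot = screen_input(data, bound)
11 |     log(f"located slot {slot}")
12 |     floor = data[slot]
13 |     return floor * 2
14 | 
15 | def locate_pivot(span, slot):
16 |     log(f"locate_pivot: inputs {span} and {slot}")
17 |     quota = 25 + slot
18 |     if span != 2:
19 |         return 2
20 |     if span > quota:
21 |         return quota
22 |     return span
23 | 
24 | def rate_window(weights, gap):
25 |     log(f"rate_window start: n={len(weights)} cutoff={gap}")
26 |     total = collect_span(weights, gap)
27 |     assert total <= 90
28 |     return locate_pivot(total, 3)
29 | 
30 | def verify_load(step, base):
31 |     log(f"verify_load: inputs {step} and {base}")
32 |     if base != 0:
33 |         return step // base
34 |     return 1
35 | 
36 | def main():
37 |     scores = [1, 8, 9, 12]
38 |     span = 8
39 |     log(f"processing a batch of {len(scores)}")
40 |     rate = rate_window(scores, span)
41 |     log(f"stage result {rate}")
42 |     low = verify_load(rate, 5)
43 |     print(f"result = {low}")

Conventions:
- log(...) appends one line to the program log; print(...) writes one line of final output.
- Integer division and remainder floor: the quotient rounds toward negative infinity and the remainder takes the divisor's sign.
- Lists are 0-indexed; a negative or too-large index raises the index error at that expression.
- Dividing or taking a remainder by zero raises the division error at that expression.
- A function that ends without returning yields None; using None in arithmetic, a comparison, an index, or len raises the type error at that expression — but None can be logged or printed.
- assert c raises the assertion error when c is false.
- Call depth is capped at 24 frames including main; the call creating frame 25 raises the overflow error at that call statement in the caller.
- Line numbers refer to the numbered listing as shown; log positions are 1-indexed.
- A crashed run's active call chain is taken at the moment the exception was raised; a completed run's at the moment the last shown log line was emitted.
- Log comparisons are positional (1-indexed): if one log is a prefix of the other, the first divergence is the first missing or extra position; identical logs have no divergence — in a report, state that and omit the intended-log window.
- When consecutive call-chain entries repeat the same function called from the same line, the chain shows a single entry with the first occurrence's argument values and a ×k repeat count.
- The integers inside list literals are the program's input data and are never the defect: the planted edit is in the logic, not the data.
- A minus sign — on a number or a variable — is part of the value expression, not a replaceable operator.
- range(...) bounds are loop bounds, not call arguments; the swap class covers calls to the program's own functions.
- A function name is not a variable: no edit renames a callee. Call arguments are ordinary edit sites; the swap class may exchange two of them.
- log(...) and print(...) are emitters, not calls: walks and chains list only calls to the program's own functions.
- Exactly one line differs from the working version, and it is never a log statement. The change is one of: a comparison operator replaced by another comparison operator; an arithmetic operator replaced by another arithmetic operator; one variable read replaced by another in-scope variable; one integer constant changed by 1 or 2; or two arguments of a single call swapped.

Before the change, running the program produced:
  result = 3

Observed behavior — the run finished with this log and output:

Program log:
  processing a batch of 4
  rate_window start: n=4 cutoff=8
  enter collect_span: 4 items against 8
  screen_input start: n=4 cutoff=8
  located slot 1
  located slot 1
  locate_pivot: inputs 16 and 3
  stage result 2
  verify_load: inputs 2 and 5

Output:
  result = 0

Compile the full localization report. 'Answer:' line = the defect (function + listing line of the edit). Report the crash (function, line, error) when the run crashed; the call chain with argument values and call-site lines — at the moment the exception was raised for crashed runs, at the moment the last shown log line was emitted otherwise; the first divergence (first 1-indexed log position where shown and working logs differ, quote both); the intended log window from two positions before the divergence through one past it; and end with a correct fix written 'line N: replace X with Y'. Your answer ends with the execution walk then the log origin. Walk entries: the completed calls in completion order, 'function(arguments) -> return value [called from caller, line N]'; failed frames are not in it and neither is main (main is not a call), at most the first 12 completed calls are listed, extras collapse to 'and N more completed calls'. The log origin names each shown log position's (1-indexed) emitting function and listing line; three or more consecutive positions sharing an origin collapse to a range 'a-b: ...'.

Answer: the defect is in locate_pivot at line 18.
Key observation: The earliest visible damage is log position 8 — 'stage result 2' rather than the intended 'stage result 16'.
Call chain: main -> verify_load(2, 5) (called at line 42).
First divergence: at position 8 the run shows 'stage result 2' where the working version logs 'stage result 16'.
Intended log window:
  6: located slot 1
  7: locate_pivot: inputs 16 and 3
  8: stage result 16
  9: verify_load: inputs 16 and 5
Execution walk:
  screen_input([1, 8, 9, 12], 8) -> 1  [called from collect_span, line 10]
  collect_span([1, 8, 9, 12], 8) -> 16  [called from rate_window, line 26]
  locate_pivot(16, 3) -> 2  [called from rate_window, line 28]
  rate_window([1, 8, 9, 12], 8) -> 2  [called from main, line 40]
  verify_load(2, 5) -> 0  [called from main, line 42]
Origin of each log line:
  1: logged in main at line 39
  2: logged in rate_window at line 25
  3: logged in collect_span at line 9
  4: logged in screen_input at line 2
  5: logged in screen_input at line 5
  6: logged in collect_span at line 11
  7: logged in locate_pivot at line 16
  8: logged in main at line 41
  9: logged in verify_load at line 31
A correct fix: line 18: replace `!=` with `<`.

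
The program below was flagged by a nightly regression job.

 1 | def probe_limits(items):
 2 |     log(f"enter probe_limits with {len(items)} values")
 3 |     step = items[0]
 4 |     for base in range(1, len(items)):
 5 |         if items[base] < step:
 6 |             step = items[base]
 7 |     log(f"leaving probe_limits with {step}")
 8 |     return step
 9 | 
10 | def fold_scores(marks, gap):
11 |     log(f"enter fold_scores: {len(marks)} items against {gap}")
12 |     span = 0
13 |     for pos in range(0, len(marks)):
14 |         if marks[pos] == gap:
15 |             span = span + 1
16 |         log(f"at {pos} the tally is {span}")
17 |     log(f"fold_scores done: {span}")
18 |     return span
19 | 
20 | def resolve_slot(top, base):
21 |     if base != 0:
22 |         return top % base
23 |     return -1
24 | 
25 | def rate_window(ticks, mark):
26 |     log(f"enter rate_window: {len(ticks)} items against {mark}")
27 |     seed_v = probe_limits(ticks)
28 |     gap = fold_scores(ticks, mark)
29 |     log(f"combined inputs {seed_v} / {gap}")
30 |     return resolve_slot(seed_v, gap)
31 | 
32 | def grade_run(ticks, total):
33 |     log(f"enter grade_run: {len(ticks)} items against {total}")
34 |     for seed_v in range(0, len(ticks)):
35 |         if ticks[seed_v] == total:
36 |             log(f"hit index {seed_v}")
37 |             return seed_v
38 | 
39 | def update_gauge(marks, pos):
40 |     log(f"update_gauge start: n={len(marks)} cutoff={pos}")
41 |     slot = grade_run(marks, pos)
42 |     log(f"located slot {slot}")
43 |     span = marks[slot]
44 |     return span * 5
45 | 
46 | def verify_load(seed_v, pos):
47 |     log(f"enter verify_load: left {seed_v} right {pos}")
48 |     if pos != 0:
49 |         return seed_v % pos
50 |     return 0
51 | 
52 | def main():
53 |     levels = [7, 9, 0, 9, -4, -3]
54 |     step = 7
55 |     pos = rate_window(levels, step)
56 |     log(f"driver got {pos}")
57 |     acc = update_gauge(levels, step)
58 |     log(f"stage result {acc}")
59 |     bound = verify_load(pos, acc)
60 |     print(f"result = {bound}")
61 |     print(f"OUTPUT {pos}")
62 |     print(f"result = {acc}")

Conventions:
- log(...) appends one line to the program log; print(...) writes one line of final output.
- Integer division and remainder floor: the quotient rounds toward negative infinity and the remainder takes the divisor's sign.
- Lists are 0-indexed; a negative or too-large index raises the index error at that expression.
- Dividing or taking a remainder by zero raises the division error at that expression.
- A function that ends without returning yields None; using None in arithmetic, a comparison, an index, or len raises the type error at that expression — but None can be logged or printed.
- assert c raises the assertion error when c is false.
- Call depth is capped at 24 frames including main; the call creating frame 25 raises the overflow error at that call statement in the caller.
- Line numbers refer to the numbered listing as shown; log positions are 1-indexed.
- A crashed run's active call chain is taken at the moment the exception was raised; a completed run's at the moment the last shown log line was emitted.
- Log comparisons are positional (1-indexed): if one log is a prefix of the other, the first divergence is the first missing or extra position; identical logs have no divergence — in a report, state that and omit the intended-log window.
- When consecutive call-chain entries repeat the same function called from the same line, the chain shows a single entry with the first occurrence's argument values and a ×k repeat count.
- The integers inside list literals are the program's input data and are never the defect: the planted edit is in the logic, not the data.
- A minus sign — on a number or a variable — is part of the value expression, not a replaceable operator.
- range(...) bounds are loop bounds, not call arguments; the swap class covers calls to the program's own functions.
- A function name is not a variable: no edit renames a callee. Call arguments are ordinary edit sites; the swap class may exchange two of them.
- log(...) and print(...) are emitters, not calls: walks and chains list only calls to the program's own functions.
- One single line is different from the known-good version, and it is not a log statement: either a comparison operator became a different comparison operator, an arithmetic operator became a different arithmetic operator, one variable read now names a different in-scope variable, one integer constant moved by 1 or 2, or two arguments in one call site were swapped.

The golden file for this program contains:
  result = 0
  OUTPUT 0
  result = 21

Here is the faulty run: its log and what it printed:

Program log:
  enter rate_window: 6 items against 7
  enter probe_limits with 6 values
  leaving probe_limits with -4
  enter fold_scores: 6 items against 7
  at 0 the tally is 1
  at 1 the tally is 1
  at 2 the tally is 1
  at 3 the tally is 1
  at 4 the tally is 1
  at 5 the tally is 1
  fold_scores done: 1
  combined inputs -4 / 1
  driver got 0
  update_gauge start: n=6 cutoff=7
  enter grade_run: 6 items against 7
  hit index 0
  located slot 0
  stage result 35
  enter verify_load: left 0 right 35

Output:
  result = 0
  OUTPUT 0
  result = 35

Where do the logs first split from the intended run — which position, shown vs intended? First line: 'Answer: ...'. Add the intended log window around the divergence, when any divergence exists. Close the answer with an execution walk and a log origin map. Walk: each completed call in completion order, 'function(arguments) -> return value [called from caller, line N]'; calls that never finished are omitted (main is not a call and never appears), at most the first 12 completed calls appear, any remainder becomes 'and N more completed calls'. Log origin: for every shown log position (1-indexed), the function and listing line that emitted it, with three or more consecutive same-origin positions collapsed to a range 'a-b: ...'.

Answer: position 18 — the shown line 'stage result 35' should read 'stage result 21'.
Intended log window:
  16: hit index 0
  17: located slot 0
  18: stage result 21
  19: enter verify_load: left 0 right 21
Execution walk:
  probe_limits([7, 9, 0, 9, -4, -3]) -> -4  [called from rate_window, line 27]
  fold_scores([7, 9, 0, 9, -4, -3], 7) -> 1  [called from rate_window, line 28]
  resolve_slot(-4, 1) -> 0  [called from rate_window, line 30]
  rate_window([7, 9, 0, 9, -4, -3], 7) -> 0  [called from main, line 55]
  grade_run([7, 9, 0, 9, -4, -3], 7) -> 0  [called from update_gauge, line 41]
  update_gauge([7, 9, 0, 9, -4, -3], 7) -> 35  [called from main, line 57]
  verify_load(0, 35) -> 0  [called from main, line 59]
Log origins:
  1: from rate_window, line 26
  2: from probe_limits, line 2
  3: from probe_limits, line 7
  4: from fold_scores, line 11
  5-10: from fold_scores, line 16
  11: from fold_scores, line 17
  12: from rate_window, line 29
  13: from main, line 56
  14: from update_gauge, line 40
  15: from grade_run, line 33
  16: from grade_run, line 36
  17: from update_gauge, line 42
  18: from main, line 58
  19: from verify_load, line 47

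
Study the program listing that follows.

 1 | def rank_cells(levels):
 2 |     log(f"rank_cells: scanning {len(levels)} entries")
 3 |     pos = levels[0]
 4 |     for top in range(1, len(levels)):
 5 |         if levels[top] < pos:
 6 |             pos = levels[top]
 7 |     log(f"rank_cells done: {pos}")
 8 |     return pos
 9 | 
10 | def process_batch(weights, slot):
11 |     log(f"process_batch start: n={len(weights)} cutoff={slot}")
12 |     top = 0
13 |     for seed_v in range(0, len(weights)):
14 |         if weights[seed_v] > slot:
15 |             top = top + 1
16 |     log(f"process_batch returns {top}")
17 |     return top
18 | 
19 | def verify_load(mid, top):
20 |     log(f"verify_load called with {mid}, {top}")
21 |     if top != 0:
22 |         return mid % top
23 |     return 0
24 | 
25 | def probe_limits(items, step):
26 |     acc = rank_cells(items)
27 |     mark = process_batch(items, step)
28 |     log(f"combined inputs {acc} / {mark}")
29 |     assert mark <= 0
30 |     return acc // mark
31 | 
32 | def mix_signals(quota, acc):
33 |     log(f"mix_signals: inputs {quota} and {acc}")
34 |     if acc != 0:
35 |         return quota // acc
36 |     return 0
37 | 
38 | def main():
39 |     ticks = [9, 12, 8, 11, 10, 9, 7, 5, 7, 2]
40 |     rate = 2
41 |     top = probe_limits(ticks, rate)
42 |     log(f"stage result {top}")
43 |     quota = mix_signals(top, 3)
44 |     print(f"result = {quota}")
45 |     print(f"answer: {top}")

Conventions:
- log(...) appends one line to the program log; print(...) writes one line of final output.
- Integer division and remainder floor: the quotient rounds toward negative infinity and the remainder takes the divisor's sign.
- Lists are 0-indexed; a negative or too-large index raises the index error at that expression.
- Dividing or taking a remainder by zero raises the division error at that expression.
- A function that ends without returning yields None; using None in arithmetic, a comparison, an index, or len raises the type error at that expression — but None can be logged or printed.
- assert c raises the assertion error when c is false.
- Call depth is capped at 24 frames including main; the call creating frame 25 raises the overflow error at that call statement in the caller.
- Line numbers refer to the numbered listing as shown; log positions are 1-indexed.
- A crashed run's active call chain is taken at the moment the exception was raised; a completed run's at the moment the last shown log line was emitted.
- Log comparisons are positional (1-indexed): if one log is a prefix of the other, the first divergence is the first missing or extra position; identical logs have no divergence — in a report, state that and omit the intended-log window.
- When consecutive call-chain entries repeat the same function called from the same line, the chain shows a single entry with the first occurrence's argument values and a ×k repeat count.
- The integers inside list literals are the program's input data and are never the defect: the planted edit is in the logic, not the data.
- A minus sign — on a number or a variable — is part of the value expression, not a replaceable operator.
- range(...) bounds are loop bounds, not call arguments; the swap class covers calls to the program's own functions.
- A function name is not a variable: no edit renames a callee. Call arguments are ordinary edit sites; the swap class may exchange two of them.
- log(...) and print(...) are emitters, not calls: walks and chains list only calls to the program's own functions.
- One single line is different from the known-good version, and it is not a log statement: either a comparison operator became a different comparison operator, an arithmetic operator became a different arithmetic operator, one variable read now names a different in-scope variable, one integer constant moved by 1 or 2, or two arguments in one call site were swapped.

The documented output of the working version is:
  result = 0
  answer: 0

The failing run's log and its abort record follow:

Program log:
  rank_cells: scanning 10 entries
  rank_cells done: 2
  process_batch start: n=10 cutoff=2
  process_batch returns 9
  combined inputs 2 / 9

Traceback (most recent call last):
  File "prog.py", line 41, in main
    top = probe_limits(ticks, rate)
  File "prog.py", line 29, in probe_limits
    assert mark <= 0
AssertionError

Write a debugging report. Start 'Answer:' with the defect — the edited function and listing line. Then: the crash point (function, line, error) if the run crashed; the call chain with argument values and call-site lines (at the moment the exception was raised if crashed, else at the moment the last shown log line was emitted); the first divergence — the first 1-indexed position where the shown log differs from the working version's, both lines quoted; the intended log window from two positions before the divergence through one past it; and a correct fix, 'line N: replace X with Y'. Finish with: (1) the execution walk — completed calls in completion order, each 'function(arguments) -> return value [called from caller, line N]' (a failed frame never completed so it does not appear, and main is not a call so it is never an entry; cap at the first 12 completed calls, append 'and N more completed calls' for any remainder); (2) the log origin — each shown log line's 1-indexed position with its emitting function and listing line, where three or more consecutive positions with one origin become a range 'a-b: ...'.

Answer: the defect is in probe_limits at line 29.
Key observation: The log ends early — 5 lines, where the working version next logs 'stage result 0'.
Crash: probe_limits, line 29, AssertionError.
Call chain: main -> probe_limits([9, 12, 8, 11, 10, 9, 7, 5, 7, 2], 2) (called at line 41).
First divergence: position 6 — after 5 matching lines the faulty run goes silent; intended next line 'stage result 0'.
Intended log window:
  4: process_batch returns 9
  5: combined inputs 2 / 9
  6: stage result 0
  7: mix_signals: inputs 0 and 3
Execution walk:
  rank_cells([9, 12, 8, 11, 10, 9, 7, 5, 7, 2]) -> 2  [called from probe_limits, line 26]
  process_batch([9, 12, 8, 11, 10, 9, 7, 5, 7, 2], 2) -> 9  [called from probe_limits, line 27]
Origin of each log line:
  1: logged in rank_cells at line 2
  2: logged in rank_cells at line 7
  3: logged in process_batch at line 11
  4: logged in process_batch at line 16
  5: logged in probe_limits at line 28
A correct fix: line 29: replace `<=` with `>`.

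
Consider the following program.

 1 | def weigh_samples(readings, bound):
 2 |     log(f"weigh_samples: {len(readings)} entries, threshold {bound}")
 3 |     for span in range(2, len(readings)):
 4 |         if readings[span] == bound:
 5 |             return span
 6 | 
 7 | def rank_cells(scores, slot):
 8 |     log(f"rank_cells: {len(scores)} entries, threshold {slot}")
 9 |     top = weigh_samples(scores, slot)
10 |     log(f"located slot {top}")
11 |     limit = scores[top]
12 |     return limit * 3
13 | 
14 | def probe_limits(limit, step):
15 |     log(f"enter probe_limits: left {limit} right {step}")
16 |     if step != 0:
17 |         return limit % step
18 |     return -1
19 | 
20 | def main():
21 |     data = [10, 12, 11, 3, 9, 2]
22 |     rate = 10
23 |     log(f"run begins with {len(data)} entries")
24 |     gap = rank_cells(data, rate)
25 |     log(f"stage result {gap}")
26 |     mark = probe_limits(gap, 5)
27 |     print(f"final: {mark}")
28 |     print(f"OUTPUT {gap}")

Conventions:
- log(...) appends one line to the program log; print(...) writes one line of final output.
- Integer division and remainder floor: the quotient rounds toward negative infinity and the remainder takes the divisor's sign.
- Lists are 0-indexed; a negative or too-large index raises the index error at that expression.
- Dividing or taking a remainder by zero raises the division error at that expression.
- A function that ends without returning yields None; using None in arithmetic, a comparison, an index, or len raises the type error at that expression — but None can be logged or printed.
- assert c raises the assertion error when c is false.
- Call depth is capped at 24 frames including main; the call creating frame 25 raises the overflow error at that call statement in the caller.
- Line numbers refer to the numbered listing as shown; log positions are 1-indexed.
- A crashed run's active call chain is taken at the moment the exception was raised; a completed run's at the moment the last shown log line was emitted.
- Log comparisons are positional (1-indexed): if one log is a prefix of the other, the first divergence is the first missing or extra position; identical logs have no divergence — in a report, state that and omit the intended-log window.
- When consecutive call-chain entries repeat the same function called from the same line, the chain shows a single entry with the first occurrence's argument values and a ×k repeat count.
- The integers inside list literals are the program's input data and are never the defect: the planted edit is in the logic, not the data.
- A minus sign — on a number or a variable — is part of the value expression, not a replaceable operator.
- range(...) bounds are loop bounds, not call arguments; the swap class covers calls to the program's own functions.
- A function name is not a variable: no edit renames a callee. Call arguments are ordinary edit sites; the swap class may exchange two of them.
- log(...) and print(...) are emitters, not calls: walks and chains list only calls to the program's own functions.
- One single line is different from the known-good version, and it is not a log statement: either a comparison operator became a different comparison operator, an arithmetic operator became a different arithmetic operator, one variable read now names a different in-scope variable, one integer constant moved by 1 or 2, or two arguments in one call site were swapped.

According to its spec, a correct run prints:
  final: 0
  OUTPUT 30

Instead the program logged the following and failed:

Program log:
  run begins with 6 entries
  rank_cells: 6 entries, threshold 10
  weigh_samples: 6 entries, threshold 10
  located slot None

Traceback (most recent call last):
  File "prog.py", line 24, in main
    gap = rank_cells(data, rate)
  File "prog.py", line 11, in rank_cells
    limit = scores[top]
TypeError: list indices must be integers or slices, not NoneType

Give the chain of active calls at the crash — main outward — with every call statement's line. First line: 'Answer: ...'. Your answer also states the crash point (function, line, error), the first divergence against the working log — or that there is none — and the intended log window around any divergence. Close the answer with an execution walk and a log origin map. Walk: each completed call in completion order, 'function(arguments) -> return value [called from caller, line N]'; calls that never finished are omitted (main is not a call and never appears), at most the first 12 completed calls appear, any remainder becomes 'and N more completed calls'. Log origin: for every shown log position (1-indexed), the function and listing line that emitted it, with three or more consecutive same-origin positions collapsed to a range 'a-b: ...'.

Answer: main -> rank_cells (called at line 24).
The tell: Position 4 is the first bad log line: 'located slot None' should read 'located slot 0'.
Crash: rank_cells, line 11, TypeError.
First divergence: at position 4 the run shows 'located slot None' where the working version logs 'located slot 0'.
Intended log window:
  2: rank_cells: 6 entries, threshold 10
  3: weigh_samples: 6 entries, threshold 10
  4: located slot 0
  5: stage result 30
Execution walk:
  weigh_samples([10, 12, 11, 3, 9, 2], 10) -> None  [called from rank_cells, line 9]
Log origin:
  1: from main, line 23
  2: from rank_cells, line 8
  3: from weigh_samples, line 2
  4: from rank_cells, line 10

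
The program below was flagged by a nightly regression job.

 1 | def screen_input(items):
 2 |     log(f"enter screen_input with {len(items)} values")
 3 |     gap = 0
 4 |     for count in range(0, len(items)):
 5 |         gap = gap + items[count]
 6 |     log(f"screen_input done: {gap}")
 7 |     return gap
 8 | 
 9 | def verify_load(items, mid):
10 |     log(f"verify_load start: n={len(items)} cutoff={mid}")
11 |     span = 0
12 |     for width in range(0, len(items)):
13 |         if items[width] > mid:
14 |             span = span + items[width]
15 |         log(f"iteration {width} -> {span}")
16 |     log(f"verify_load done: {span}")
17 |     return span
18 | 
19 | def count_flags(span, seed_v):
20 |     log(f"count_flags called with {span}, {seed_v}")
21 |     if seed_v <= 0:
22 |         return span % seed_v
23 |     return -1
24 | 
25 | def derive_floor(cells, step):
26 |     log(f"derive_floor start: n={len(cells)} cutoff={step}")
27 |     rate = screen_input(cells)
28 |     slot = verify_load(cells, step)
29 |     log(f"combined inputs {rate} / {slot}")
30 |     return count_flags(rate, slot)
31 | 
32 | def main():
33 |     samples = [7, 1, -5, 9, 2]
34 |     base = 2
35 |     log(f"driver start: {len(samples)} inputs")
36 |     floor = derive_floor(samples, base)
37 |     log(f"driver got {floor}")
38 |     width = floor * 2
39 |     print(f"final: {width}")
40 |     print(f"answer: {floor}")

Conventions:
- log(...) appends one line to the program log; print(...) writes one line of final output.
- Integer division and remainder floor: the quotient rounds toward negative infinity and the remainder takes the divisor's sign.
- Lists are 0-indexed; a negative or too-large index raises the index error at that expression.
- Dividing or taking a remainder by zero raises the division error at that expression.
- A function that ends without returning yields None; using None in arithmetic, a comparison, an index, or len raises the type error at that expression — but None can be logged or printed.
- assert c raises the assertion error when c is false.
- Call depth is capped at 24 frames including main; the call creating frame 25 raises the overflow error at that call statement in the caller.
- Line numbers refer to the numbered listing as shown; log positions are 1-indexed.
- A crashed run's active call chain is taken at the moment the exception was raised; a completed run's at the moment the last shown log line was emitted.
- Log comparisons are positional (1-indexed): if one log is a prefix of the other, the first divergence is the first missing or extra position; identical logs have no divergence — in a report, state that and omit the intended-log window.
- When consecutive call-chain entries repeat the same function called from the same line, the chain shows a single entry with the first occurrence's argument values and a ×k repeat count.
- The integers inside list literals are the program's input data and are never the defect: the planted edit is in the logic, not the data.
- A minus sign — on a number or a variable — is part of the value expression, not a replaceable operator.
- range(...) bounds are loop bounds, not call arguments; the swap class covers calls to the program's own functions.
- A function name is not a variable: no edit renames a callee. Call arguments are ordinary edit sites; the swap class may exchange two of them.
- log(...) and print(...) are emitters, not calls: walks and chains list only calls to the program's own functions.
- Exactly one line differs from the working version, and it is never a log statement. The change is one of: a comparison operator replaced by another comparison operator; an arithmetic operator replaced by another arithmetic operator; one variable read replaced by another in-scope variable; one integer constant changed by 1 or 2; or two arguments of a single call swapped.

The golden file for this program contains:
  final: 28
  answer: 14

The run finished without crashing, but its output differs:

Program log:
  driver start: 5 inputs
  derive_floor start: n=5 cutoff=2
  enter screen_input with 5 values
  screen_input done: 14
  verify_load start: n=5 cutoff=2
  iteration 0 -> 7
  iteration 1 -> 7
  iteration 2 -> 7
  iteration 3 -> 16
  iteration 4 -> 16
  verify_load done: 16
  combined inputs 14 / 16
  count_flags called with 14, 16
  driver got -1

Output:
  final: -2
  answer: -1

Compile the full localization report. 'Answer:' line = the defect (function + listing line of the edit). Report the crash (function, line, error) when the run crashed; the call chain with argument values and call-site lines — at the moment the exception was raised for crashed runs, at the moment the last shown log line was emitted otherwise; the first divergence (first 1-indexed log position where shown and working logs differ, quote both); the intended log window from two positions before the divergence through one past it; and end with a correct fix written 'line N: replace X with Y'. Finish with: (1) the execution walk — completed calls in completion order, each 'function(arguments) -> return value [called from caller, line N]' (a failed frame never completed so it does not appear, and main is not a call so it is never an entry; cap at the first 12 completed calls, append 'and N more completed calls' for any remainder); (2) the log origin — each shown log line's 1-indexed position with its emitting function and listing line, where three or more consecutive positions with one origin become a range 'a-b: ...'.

Answer: the defect is in count_flags at line 21.
Key observation: The earliest visible damage is log position 14 — 'driver got -1' rather than the intended 'driver got 14'.
Call chain: main.
First divergence: position 14; shown 'driver got -1' vs intended 'driver got 14'.
Intended log window:
  12: combined inputs 14 / 16
  13: count_flags called with 14, 16
  14: driver got 14
Execution walk:
  screen_input([7, 1, -5, 9, 2]) -> 14  [called from derive_floor, line 27]
  verify_load([7, 1, -5, 9, 2], 2) -> 16  [called from derive_floor, line 28]
  count_flags(14, 16) -> -1  [called from derive_floor, line 30]
  derive_floor([7, 1, -5, 9, 2], 2) -> -1  [called from main, line 36]
Log origins:
  1: from main, line 35
  2: from derive_floor, line 26
  3: from screen_input, line 2
  4: from screen_input, line 6
  5: from verify_load, line 10
  6-10: from verify_load, line 15
  11: from verify_load, line 16
  12: from derive_floor, line 29
  13: from count_flags, line 20
  14: from main, line 37
A correct fix: line 21: replace `<=` with `!=`.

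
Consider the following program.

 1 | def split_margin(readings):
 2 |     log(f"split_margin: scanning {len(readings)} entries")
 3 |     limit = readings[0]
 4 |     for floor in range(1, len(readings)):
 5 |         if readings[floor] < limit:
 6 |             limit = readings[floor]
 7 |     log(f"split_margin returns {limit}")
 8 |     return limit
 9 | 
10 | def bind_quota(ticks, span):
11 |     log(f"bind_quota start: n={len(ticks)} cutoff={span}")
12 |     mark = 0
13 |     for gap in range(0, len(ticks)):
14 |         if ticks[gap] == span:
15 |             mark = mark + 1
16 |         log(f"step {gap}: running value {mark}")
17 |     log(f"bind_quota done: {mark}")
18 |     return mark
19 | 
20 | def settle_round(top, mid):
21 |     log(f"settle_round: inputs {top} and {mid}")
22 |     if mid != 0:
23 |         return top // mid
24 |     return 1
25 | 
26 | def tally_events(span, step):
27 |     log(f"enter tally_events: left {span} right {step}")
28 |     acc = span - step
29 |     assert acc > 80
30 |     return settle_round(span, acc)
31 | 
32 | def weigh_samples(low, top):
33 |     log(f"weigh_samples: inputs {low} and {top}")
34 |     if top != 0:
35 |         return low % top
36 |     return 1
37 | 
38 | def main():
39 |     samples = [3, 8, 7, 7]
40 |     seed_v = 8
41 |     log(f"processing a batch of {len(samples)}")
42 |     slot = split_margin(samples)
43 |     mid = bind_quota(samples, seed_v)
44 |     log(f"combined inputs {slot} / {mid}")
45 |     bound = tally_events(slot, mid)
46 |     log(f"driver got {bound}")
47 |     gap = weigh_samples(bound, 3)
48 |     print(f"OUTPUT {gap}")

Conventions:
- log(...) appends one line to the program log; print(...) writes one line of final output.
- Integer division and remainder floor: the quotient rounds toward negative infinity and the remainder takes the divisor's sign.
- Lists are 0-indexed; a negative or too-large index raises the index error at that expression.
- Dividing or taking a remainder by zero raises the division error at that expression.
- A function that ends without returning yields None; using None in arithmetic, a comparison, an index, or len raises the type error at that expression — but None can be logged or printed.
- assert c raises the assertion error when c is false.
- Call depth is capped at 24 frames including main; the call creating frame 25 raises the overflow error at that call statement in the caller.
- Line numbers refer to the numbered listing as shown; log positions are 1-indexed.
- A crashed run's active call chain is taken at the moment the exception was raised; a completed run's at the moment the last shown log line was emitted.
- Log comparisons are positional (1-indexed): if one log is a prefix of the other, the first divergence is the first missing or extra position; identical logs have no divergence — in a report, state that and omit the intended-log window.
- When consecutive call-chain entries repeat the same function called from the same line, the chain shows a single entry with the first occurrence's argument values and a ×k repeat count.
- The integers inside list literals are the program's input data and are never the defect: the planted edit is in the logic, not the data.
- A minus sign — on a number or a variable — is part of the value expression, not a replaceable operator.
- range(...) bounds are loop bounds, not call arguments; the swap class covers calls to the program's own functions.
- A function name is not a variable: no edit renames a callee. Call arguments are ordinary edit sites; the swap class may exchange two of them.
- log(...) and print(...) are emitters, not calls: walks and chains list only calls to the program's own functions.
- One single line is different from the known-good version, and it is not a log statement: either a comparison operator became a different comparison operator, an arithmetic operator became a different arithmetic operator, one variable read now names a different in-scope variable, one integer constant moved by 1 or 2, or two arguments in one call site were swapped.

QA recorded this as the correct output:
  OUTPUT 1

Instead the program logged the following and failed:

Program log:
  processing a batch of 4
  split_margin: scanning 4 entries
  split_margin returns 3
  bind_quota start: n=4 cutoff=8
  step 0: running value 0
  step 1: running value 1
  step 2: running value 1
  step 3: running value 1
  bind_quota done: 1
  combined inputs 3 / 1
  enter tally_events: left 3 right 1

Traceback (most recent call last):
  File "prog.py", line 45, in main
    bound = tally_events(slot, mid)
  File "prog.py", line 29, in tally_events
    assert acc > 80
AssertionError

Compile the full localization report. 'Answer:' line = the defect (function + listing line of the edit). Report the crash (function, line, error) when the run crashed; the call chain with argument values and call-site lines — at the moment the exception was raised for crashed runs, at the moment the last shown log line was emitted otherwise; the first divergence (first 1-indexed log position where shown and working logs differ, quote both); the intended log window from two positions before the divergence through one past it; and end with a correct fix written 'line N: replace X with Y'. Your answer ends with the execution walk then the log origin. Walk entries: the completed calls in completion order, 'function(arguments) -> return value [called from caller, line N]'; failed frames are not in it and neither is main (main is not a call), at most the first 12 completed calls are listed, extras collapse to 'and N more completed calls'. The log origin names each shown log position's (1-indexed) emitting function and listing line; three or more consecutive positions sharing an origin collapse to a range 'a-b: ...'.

Answer: the defect is in tally_events at line 29.
Key fact: The log ends early — 11 lines, where the working version next logs 'settle_round: inputs 3 and 2'.
Crash: tally_events, line 29, AssertionError.
Call chain: main -> tally_events(3, 1) (called at line 45).
First divergence: position 12 (shown log ended at 11 lines; the working version continues: 'settle_round: inputs 3 and 2').
Intended log window:
  10: combined inputs 3 / 1
  11: enter tally_events: left 3 right 1
  12: settle_round: inputs 3 and 2
  13: driver got 1
Execution walk:
  split_margin([3, 8, 7, 7]) -> 3  [called from main, line 42]
  bind_quota([3, 8, 7, 7], 8) -> 1  [called from main, line 43]
Origin of each log line:
  1: logged in main at line 41
  2: logged in split_margin at line 2
  3: logged in split_margin at line 7
  4: logged in bind_quota at line 11
  5-8: logged in bind_quota at line 16
  9: logged in bind_quota at line 17
  10: logged in main at line 44
  11: logged in tally_events at line 27
A correct fix: line 29: replace `>` with `<=`.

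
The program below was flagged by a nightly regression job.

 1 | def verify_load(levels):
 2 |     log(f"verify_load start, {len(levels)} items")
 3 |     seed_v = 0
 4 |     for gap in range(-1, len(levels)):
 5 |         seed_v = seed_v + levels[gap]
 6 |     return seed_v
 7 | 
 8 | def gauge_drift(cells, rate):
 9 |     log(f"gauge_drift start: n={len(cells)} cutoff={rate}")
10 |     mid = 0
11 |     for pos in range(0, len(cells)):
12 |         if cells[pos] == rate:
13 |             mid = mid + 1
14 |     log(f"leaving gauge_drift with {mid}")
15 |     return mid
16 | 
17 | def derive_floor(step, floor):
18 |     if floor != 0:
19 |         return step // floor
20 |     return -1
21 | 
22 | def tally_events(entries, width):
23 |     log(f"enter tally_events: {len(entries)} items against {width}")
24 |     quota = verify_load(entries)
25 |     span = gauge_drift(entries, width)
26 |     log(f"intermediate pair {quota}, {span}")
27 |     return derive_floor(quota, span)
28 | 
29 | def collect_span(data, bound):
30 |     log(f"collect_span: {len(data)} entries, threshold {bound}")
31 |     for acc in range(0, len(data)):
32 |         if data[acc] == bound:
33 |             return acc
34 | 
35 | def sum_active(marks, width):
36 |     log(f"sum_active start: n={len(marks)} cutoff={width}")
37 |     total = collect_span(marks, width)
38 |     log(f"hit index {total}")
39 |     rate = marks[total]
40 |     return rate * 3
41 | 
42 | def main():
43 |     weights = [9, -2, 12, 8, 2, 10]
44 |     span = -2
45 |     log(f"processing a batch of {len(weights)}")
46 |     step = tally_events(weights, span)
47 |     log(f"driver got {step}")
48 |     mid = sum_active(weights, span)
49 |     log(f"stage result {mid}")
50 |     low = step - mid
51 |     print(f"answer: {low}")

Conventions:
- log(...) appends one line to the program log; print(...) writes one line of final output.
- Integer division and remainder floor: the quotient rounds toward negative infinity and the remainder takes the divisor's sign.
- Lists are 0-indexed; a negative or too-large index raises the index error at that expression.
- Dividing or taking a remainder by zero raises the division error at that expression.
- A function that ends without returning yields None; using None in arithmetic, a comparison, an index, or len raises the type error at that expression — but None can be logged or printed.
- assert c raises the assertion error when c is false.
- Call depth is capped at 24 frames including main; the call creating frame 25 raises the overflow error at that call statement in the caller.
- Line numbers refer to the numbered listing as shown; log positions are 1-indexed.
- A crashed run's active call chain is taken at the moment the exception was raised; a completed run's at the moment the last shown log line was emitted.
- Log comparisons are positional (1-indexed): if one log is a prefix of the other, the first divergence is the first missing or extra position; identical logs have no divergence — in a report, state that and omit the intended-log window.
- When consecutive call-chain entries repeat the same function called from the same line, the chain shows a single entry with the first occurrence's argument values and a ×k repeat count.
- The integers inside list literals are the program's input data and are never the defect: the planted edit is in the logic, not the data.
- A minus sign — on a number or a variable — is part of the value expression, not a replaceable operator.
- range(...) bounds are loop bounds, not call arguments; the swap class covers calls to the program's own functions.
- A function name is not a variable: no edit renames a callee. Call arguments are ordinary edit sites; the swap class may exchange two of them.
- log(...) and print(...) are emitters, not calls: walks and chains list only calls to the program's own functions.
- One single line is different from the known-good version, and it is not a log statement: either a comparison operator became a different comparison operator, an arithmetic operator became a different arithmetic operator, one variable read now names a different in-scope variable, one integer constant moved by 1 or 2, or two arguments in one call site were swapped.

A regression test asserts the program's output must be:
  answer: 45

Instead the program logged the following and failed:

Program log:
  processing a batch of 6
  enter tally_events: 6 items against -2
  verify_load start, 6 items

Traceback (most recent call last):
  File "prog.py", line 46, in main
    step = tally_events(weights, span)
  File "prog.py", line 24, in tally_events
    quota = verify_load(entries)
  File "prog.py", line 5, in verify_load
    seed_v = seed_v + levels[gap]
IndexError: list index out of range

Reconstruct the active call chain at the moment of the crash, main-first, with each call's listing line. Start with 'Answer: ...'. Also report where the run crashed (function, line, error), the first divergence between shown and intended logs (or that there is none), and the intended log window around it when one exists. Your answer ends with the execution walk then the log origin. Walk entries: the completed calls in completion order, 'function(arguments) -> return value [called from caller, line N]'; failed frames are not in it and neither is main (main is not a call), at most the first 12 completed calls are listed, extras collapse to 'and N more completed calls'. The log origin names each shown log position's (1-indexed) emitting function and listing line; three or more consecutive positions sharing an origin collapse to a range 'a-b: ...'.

Answer: main -> tally_events (called at line 46) -> verify_load (called at line 24).
Core observation: After 3 matching log lines the faulty run goes silent, while the working version continues with 'gauge_drift start: n=6 cutoff=-2'.
Crash: verify_load, line 5, IndexError.
First divergence: position 4 (shown log ended at 3 lines; the working version continues: 'gauge_drift start: n=6 cutoff=-2').
Intended log window:
  2: enter tally_events: 6 items against -2
  3: verify_load start, 6 items
  4: gauge_drift start: n=6 cutoff=-2
  5: leaving gauge_drift with 1
Execution walk:
  (no call completed)
Log line origins:
  1: logged in main at line 45
  2: logged in tally_events at line 23
  3: logged in verify_load at line 2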